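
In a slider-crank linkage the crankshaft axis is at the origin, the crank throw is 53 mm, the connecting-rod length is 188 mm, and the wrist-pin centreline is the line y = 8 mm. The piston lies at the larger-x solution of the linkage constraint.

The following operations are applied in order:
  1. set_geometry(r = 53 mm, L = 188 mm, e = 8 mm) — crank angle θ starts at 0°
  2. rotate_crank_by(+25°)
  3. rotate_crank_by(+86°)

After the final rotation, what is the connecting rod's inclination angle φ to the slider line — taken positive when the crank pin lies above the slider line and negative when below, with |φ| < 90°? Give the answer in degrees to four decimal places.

12.7465

set_geometry: r = 53 mm, L = 188 mm, e = 8 mm; θ ← 0°
rotate_crank_by(+25°): θ ← 0° +25° = 25°
rotate_crank_by(+86°): θ ← 25° +86° = 111°
crank pin P = (r cos θ, r sin θ) = (-18.993501, 49.479763)
h = r sin θ − e = 49.479763 − 8 = 41.479763
sin φ = h / L = 41.479763 / 188 = 0.22063704
φ = arcsin(0.22063704) = 12.746452°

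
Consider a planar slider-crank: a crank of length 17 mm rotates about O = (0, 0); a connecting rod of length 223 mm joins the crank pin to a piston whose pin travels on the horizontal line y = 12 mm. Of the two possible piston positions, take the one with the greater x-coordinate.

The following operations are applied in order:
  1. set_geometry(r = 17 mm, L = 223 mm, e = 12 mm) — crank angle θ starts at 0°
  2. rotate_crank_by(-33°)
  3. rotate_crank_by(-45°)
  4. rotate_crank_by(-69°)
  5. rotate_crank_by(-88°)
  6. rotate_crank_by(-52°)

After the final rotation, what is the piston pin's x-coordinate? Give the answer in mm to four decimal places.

set_geometry: r = 17 mm, L = 223 mm, e = 12 mm; θ ← 0°
rotate_crank_by(-33°): θ ← 0° -33° = -33°
rotate_crank_by(-45°): θ ← -33° -45° = -78°
rotate_crank_by(-69°): θ ← -78° -69° = -147°
rotate_crank_by(-88°): θ ← -147° -88° = -235°
rotate_crank_by(-52°): θ ← -235° -52° = -287°
crank pin P = (r cos θ, r sin θ) = (4.970319, 16.257181)
h = r sin θ − e = 16.257181 − 12 = 4.257181
x = r cos θ + √(L² − h²) = 4.970319 + √(49729.0 − 18.1236) = 4.970319 + 222.959360 = 227.929679

227.9297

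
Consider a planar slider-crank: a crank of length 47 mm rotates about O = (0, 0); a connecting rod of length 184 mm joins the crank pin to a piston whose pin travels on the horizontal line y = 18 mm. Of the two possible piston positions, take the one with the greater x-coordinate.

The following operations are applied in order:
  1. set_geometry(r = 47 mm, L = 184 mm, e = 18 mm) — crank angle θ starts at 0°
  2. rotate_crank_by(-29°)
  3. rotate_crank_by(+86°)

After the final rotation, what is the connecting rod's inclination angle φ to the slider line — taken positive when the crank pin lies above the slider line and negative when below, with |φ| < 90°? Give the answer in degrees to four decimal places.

6.6844

set_geometry: r = 47 mm, L = 184 mm, e = 18 mm; θ ← 0°
rotate_crank_by(-29°): θ ← 0° -29° = -29°
rotate_crank_by(+86°): θ ← -29° +86° = 57°
crank pin P = (r cos θ, r sin θ) = (25.598035, 39.417517)
h = r sin θ − e = 39.417517 − 18 = 21.417517
sin φ = h / L = 21.417517 / 184 = 0.11639955
φ = arcsin(0.11639955) = 6.684355°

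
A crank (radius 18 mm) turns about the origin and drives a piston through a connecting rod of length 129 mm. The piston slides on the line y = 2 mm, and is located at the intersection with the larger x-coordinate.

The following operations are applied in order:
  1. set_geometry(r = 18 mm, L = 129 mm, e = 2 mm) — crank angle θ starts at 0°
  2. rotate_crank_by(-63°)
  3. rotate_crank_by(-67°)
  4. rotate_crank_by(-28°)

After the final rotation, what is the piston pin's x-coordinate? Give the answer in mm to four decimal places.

112.0141

set_geometry: r = 18 mm, L = 129 mm, e = 2 mm; θ ← 0°
rotate_crank_by(-63°): θ ← 0° -63° = -63°
rotate_crank_by(-67°): θ ← -63° -67° = -130°
rotate_crank_by(-28°): θ ← -130° -28° = -158°
crank pin P = (r cos θ, r sin θ) = (-16.689309, -6.742919)
h = r sin θ − e = -6.742919 − 2 = -8.742919
x = r cos θ + √(L² − h²) = -16.689309 + √(16641.0 − 76.4386) = -16.689309 + 128.703385 = 112.014076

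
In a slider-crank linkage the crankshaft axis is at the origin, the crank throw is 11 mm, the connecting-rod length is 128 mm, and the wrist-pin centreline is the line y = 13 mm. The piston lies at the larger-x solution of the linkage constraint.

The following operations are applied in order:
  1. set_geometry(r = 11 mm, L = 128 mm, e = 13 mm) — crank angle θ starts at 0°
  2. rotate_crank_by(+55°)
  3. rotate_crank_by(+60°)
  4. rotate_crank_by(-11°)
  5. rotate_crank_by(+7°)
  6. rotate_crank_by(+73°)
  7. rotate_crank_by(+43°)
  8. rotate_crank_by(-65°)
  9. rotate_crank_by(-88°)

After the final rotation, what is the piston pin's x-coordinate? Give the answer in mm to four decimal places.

set_geometry: r = 11 mm, L = 128 mm, e = 13 mm; θ ← 0°
rotate_crank_by(+55°): θ ← 0° +55° = 55°
rotate_crank_by(+60°): θ ← 55° +60° = 115°
rotate_crank_by(-11°): θ ← 115° -11° = 104°
rotate_crank_by(+7°): θ ← 104° +7° = 111°
rotate_crank_by(+73°): θ ← 111° +73° = 184°
rotate_crank_by(+43°): θ ← 184° +43° = 227°
rotate_crank_by(-65°): θ ← 227° -65° = 162°
rotate_crank_by(-88°): θ ← 162° -88° = 74°
crank pin P = (r cos θ, r sin θ) = (3.032011, 10.573879)
h = r sin θ − e = 10.573879 − 13 = -2.426121
x = r cos θ + √(L² − h²) = 3.032011 + √(16384.0 − 5.8861) = 3.032011 + 127.977005 = 131.009016

131.0090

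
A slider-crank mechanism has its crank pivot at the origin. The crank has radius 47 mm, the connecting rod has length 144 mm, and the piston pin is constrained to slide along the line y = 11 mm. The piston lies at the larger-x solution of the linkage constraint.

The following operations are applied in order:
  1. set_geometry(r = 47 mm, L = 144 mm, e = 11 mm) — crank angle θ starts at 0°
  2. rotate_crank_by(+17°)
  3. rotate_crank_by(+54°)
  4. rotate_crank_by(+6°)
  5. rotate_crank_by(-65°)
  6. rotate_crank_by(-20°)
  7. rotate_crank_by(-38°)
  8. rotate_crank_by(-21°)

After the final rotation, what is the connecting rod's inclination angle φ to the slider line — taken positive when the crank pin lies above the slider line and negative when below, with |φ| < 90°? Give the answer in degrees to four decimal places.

set_geometry: r = 47 mm, L = 144 mm, e = 11 mm; θ ← 0°
rotate_crank_by(+17°): θ ← 0° +17° = 17°
rotate_crank_by(+54°): θ ← 17° +54° = 71°
rotate_crank_by(+6°): θ ← 71° +6° = 77°
rotate_crank_by(-65°): θ ← 77° -65° = 12°
rotate_crank_by(-20°): θ ← 12° -20° = -8°
rotate_crank_by(-38°): θ ← -8° -38° = -46°
rotate_crank_by(-21°): θ ← -46° -21° = -67°
crank pin P = (r cos θ, r sin θ) = (18.364363, -43.263728)
h = r sin θ − e = -43.263728 − 11 = -54.263728
sin φ = h / L = -54.263728 / 144 = -0.37683145
φ = arcsin(-0.37683145) = -22.137553°

-22.1376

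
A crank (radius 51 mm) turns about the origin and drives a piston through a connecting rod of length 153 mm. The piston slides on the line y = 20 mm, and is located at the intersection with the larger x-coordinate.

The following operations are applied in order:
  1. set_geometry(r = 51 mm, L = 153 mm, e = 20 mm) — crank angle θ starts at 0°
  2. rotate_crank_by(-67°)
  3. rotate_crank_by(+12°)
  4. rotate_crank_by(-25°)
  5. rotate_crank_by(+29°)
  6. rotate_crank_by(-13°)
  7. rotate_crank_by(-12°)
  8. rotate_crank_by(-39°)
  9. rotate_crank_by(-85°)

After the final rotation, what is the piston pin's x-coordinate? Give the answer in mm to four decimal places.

set_geometry: r = 51 mm, L = 153 mm, e = 20 mm; θ ← 0°
rotate_crank_by(-67°): θ ← 0° -67° = -67°
rotate_crank_by(+12°): θ ← -67° +12° = -55°
rotate_crank_by(-25°): θ ← -55° -25° = -80°
rotate_crank_by(+29°): θ ← -80° +29° = -51°
rotate_crank_by(-13°): θ ← -51° -13° = -64°
rotate_crank_by(-12°): θ ← -64° -12° = -76°
rotate_crank_by(-39°): θ ← -76° -39° = -115°
rotate_crank_by(-85°): θ ← -115° -85° = -200°
crank pin P = (r cos θ, r sin θ) = (-47.924324, 17.443027)
h = r sin θ − e = 17.443027 − 20 = -2.556973
x = r cos θ + √(L² − h²) = -47.924324 + √(23409.0 − 6.5381) = -47.924324 + 152.978632 = 105.054308

105.0543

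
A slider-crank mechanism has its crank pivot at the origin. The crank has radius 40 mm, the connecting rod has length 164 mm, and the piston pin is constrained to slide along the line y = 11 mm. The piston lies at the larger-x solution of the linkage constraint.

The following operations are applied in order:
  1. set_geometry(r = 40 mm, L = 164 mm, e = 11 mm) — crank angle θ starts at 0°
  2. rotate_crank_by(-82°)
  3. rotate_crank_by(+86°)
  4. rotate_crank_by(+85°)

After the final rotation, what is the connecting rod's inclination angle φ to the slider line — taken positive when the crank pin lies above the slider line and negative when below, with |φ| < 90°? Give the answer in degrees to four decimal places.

set_geometry: r = 40 mm, L = 164 mm, e = 11 mm; θ ← 0°
rotate_crank_by(-82°): θ ← 0° -82° = -82°
rotate_crank_by(+86°): θ ← -82° +86° = 4°
rotate_crank_by(+85°): θ ← 4° +85° = 89°
crank pin P = (r cos θ, r sin θ) = (0.698096, 39.993908)
h = r sin θ − e = 39.993908 − 11 = 28.993908
sin φ = h / L = 28.993908 / 164 = 0.17679212
φ = arcsin(0.17679212) = 10.182965°

10.1830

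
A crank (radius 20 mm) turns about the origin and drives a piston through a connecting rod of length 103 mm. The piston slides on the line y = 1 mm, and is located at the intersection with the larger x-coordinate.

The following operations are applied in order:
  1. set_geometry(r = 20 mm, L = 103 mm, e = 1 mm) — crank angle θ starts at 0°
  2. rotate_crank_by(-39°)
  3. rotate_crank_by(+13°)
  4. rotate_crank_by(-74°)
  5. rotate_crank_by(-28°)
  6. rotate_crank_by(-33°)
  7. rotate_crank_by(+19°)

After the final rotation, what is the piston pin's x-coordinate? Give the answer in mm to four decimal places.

set_geometry: r = 20 mm, L = 103 mm, e = 1 mm; θ ← 0°
rotate_crank_by(-39°): θ ← 0° -39° = -39°
rotate_crank_by(+13°): θ ← -39° +13° = -26°
rotate_crank_by(-74°): θ ← -26° -74° = -100°
rotate_crank_by(-28°): θ ← -100° -28° = -128°
rotate_crank_by(-33°): θ ← -128° -33° = -161°
rotate_crank_by(+19°): θ ← -161° +19° = -142°
crank pin P = (r cos θ, r sin θ) = (-15.760215, -12.313230)
h = r sin θ − e = -12.313230 − 1 = -13.313230
x = r cos θ + √(L² − h²) = -15.760215 + √(10609.0 − 177.2421) = -15.760215 + 102.135978 = 86.375763

86.3758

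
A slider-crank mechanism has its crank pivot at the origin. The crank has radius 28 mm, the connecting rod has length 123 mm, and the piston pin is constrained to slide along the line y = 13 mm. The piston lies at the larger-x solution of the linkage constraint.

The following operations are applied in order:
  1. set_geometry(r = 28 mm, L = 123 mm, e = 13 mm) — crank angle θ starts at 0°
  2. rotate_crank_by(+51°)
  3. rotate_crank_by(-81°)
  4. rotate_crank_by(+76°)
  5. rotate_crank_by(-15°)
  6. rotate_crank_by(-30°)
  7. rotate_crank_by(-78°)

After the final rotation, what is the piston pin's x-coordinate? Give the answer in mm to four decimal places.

set_geometry: r = 28 mm, L = 123 mm, e = 13 mm; θ ← 0°
rotate_crank_by(+51°): θ ← 0° +51° = 51°
rotate_crank_by(-81°): θ ← 51° -81° = -30°
rotate_crank_by(+76°): θ ← -30° +76° = 46°
rotate_crank_by(-15°): θ ← 46° -15° = 31°
rotate_crank_by(-30°): θ ← 31° -30° = 1°
rotate_crank_by(-78°): θ ← 1° -78° = -77°
crank pin P = (r cos θ, r sin θ) = (6.298630, -27.282362)
h = r sin θ − e = -27.282362 − 13 = -40.282362
x = r cos θ + √(L² − h²) = 6.298630 + √(15129.0 − 1622.6687) = 6.298630 + 116.216743 = 122.515372

122.5154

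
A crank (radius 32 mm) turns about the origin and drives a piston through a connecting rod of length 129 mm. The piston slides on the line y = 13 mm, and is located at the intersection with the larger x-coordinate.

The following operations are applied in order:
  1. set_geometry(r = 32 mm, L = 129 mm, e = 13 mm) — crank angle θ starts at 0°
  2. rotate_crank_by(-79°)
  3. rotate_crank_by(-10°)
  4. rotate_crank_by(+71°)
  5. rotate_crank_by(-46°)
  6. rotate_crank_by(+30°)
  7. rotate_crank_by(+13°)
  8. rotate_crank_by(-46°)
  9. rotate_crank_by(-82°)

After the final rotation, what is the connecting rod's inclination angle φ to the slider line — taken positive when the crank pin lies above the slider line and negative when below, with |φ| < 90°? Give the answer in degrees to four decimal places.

-13.2109

set_geometry: r = 32 mm, L = 129 mm, e = 13 mm; θ ← 0°
rotate_crank_by(-79°): θ ← 0° -79° = -79°
rotate_crank_by(-10°): θ ← -79° -10° = -89°
rotate_crank_by(+71°): θ ← -89° +71° = -18°
rotate_crank_by(-46°): θ ← -18° -46° = -64°
rotate_crank_by(+30°): θ ← -64° +30° = -34°
rotate_crank_by(+13°): θ ← -34° +13° = -21°
rotate_crank_by(-46°): θ ← -21° -46° = -67°
rotate_crank_by(-82°): θ ← -67° -82° = -149°
crank pin P = (r cos θ, r sin θ) = (-27.429354, -16.481218)
h = r sin θ − e = -16.481218 − 13 = -29.481218
sin φ = h / L = -29.481218 / 129 = -0.22853658
φ = arcsin(-0.22853658) = -13.210929°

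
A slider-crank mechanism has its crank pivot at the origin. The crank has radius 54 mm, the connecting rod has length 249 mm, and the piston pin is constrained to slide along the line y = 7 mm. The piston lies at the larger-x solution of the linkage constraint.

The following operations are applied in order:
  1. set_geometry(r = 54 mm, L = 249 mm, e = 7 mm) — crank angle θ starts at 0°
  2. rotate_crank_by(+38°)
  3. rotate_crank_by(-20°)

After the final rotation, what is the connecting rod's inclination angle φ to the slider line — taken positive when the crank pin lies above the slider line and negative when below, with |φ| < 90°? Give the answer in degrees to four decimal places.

set_geometry: r = 54 mm, L = 249 mm, e = 7 mm; θ ← 0°
rotate_crank_by(+38°): θ ← 0° +38° = 38°
rotate_crank_by(-20°): θ ← 38° -20° = 18°
crank pin P = (r cos θ, r sin θ) = (51.357052, 16.686918)
h = r sin θ − e = 16.686918 − 7 = 9.686918
sin φ = h / L = 9.686918 / 249 = 0.03890328
φ = arcsin(0.03890328) = 2.229557°

2.2296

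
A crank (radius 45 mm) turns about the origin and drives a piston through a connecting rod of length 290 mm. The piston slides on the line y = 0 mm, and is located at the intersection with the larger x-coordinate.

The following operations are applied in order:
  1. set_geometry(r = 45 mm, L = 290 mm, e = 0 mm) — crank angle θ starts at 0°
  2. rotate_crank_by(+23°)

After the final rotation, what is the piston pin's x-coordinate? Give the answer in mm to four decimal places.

330.8892

set_geometry: r = 45 mm, L = 290 mm, e = 0 mm; θ ← 0°
rotate_crank_by(+23°): θ ← 0° +23° = 23°
crank pin P = (r cos θ, r sin θ) = (41.422718, 17.582901)
h = r sin θ − e = 17.582901 − 0 = 17.582901
x = r cos θ + √(L² − h²) = 41.422718 + √(84100.0 − 309.1584) = 41.422718 + 289.466478 = 330.889196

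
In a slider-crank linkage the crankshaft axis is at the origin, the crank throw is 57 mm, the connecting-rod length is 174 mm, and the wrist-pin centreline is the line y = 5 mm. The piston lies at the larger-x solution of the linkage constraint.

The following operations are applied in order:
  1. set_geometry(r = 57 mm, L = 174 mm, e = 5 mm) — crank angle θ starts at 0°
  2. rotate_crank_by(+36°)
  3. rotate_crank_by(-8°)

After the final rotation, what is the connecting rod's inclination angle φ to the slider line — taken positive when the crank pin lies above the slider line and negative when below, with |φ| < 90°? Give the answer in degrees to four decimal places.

7.1840

set_geometry: r = 57 mm, L = 174 mm, e = 5 mm; θ ← 0°
rotate_crank_by(+36°): θ ← 0° +36° = 36°
rotate_crank_by(-8°): θ ← 36° -8° = 28°
crank pin P = (r cos θ, r sin θ) = (50.328013, 26.759879)
h = r sin θ − e = 26.759879 − 5 = 21.759879
sin φ = h / L = 21.759879 / 174 = 0.12505678
φ = arcsin(0.12505678) = 7.184035°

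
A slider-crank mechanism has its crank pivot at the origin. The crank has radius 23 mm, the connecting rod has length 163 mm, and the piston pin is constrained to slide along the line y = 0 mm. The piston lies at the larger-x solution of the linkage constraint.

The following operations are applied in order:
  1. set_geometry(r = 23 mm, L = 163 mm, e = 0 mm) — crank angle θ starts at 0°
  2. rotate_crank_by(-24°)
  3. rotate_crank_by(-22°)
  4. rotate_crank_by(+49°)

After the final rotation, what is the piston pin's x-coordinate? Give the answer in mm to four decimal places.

set_geometry: r = 23 mm, L = 163 mm, e = 0 mm; θ ← 0°
rotate_crank_by(-24°): θ ← 0° -24° = -24°
rotate_crank_by(-22°): θ ← -24° -22° = -46°
rotate_crank_by(+49°): θ ← -46° +49° = 3°
crank pin P = (r cos θ, r sin θ) = (22.968479, 1.203727)
h = r sin θ − e = 1.203727 − 0 = 1.203727
x = r cos θ + √(L² − h²) = 22.968479 + √(26569.0 − 1.4490) = 22.968479 + 162.995555 = 185.964035

185.9640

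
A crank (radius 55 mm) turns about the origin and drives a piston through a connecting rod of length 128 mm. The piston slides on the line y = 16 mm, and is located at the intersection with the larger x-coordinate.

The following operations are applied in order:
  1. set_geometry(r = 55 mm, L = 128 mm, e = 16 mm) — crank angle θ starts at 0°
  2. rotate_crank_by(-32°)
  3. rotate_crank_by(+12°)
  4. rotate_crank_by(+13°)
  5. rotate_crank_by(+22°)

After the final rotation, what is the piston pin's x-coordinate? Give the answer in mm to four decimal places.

set_geometry: r = 55 mm, L = 128 mm, e = 16 mm; θ ← 0°
rotate_crank_by(-32°): θ ← 0° -32° = -32°
rotate_crank_by(+12°): θ ← -32° +12° = -20°
rotate_crank_by(+13°): θ ← -20° +13° = -7°
rotate_crank_by(+22°): θ ← -7° +22° = 15°
crank pin P = (r cos θ, r sin θ) = (53.125920, 14.235047)
h = r sin θ − e = 14.235047 − 16 = -1.764953
x = r cos θ + √(L² − h²) = 53.125920 + √(16384.0 − 3.1151) = 53.125920 + 127.987831 = 181.113752

181.1138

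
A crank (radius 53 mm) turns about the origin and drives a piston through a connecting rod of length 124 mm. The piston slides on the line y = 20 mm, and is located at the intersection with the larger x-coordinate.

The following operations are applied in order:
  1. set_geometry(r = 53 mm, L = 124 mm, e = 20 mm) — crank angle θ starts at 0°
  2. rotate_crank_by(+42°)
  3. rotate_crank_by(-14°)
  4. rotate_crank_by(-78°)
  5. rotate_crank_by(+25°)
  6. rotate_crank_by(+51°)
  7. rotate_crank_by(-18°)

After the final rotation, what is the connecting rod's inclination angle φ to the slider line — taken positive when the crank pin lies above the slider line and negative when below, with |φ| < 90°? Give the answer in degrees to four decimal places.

-5.8431

set_geometry: r = 53 mm, L = 124 mm, e = 20 mm; θ ← 0°
rotate_crank_by(+42°): θ ← 0° +42° = 42°
rotate_crank_by(-14°): θ ← 42° -14° = 28°
rotate_crank_by(-78°): θ ← 28° -78° = -50°
rotate_crank_by(+25°): θ ← -50° +25° = -25°
rotate_crank_by(+51°): θ ← -25° +51° = 26°
rotate_crank_by(-18°): θ ← 26° -18° = 8°
crank pin P = (r cos θ, r sin θ) = (52.484208, 7.376174)
h = r sin θ − e = 7.376174 − 20 = -12.623826
sin φ = h / L = -12.623826 / 124 = -0.10180505
φ = arcsin(-0.10180505) = -5.843123°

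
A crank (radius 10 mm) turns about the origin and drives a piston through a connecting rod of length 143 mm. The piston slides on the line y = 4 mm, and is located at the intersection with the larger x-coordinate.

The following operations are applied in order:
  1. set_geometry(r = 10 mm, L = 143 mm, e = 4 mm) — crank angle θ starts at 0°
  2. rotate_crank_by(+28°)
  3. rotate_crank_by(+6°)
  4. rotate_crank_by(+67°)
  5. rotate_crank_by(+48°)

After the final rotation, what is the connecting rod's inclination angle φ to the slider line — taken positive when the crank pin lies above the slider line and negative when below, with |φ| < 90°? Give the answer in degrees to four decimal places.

0.4609

set_geometry: r = 10 mm, L = 143 mm, e = 4 mm; θ ← 0°
rotate_crank_by(+28°): θ ← 0° +28° = 28°
rotate_crank_by(+6°): θ ← 28° +6° = 34°
rotate_crank_by(+67°): θ ← 34° +67° = 101°
rotate_crank_by(+48°): θ ← 101° +48° = 149°
crank pin P = (r cos θ, r sin θ) = (-8.571673, 5.150381)
h = r sin θ − e = 5.150381 − 4 = 1.150381
sin φ = h / L = 1.150381 / 143 = 0.00804462
φ = arcsin(0.00804462) = 0.460928°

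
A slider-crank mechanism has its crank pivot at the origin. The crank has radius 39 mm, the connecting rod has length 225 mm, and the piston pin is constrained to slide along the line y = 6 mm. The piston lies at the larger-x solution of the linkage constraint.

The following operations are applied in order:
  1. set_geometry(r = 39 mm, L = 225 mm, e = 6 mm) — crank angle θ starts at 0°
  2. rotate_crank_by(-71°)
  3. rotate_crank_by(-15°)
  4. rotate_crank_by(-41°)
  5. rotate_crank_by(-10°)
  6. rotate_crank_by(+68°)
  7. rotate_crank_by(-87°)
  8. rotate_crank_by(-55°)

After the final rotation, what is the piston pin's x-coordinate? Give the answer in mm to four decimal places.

191.1291

set_geometry: r = 39 mm, L = 225 mm, e = 6 mm; θ ← 0°
rotate_crank_by(-71°): θ ← 0° -71° = -71°
rotate_crank_by(-15°): θ ← -71° -15° = -86°
rotate_crank_by(-41°): θ ← -86° -41° = -127°
rotate_crank_by(-10°): θ ← -127° -10° = -137°
rotate_crank_by(+68°): θ ← -137° +68° = -69°
rotate_crank_by(-87°): θ ← -69° -87° = -156°
rotate_crank_by(-55°): θ ← -156° -55° = -211°
crank pin P = (r cos θ, r sin θ) = (-33.429525, 20.086485)
h = r sin θ − e = 20.086485 − 6 = 14.086485
x = r cos θ + √(L² − h²) = -33.429525 + √(50625.0 − 198.4291) = -33.429525 + 224.558614 = 191.129089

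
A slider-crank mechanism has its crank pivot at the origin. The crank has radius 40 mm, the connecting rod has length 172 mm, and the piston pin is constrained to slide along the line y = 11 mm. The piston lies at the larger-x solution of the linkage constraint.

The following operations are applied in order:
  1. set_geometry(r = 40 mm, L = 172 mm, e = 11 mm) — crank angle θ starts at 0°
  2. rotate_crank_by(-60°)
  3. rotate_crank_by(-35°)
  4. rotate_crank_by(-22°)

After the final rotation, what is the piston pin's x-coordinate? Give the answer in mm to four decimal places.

147.3961

set_geometry: r = 40 mm, L = 172 mm, e = 11 mm; θ ← 0°
rotate_crank_by(-60°): θ ← 0° -60° = -60°
rotate_crank_by(-35°): θ ← -60° -35° = -95°
rotate_crank_by(-22°): θ ← -95° -22° = -117°
crank pin P = (r cos θ, r sin θ) = (-18.159620, -35.640261)
h = r sin θ − e = -35.640261 − 11 = -46.640261
x = r cos θ + √(L² − h²) = -18.159620 + √(29584.0 − 2175.3139) = -18.159620 + 165.555689 = 147.396069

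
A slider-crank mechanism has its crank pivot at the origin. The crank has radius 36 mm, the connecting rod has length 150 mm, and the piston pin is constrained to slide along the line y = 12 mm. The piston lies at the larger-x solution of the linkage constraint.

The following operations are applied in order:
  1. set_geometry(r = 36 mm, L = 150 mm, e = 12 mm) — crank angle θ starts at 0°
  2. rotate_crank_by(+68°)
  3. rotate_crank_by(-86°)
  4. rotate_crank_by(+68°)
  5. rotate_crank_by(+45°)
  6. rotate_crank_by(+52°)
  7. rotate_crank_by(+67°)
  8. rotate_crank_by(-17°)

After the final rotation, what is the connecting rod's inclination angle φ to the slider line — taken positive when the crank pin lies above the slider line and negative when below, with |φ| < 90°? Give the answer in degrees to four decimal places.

set_geometry: r = 36 mm, L = 150 mm, e = 12 mm; θ ← 0°
rotate_crank_by(+68°): θ ← 0° +68° = 68°
rotate_crank_by(-86°): θ ← 68° -86° = -18°
rotate_crank_by(+68°): θ ← -18° +68° = 50°
rotate_crank_by(+45°): θ ← 50° +45° = 95°
rotate_crank_by(+52°): θ ← 95° +52° = 147°
rotate_crank_by(+67°): θ ← 147° +67° = 214°
rotate_crank_by(-17°): θ ← 214° -17° = 197°
crank pin P = (r cos θ, r sin θ) = (-34.426971, -10.525381)
h = r sin θ − e = -10.525381 − 12 = -22.525381
sin φ = h / L = -22.525381 / 150 = -0.15016921
φ = arcsin(-0.15016921) = -8.636733°

-8.6367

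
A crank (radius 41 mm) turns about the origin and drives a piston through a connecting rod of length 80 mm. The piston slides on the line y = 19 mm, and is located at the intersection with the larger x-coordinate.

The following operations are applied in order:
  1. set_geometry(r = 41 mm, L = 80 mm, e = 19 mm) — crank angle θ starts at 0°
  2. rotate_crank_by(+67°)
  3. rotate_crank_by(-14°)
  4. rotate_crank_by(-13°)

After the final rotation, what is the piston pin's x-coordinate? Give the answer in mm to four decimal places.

111.0691

set_geometry: r = 41 mm, L = 80 mm, e = 19 mm; θ ← 0°
rotate_crank_by(+67°): θ ← 0° +67° = 67°
rotate_crank_by(-14°): θ ← 67° -14° = 53°
rotate_crank_by(-13°): θ ← 53° -13° = 40°
crank pin P = (r cos θ, r sin θ) = (31.407822, 26.354292)
h = r sin θ − e = 26.354292 − 19 = 7.354292
x = r cos θ + √(L² − h²) = 31.407822 + √(6400.0 − 54.0856) = 31.407822 + 79.661248 = 111.069070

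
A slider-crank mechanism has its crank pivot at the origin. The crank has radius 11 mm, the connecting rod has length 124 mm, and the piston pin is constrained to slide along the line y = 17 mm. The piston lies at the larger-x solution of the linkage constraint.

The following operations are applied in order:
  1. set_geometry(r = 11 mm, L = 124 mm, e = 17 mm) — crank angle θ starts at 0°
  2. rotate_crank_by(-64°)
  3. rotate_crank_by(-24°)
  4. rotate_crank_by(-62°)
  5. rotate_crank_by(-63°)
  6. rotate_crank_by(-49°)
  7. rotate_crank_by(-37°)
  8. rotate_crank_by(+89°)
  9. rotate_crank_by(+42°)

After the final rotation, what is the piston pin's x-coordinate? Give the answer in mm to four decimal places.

set_geometry: r = 11 mm, L = 124 mm, e = 17 mm; θ ← 0°
rotate_crank_by(-64°): θ ← 0° -64° = -64°
rotate_crank_by(-24°): θ ← -64° -24° = -88°
rotate_crank_by(-62°): θ ← -88° -62° = -150°
rotate_crank_by(-63°): θ ← -150° -63° = -213°
rotate_crank_by(-49°): θ ← -213° -49° = -262°
rotate_crank_by(-37°): θ ← -262° -37° = -299°
rotate_crank_by(+89°): θ ← -299° +89° = -210°
rotate_crank_by(+42°): θ ← -210° +42° = -168°
crank pin P = (r cos θ, r sin θ) = (-10.759624, -2.287029)
h = r sin θ − e = -2.287029 − 17 = -19.287029
x = r cos θ + √(L² − h²) = -10.759624 + √(15376.0 − 371.9895) = -10.759624 + 122.490859 = 111.731235

111.7312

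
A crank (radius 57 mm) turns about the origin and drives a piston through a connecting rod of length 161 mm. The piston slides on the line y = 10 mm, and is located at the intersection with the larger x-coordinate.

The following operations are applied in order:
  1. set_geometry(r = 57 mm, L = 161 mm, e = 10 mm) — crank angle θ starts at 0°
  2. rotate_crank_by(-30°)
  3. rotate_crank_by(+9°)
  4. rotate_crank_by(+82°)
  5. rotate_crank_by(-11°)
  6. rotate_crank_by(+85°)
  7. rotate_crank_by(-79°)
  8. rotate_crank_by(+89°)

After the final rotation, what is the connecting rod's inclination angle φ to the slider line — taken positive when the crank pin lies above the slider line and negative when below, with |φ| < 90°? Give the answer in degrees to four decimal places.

8.1031

set_geometry: r = 57 mm, L = 161 mm, e = 10 mm; θ ← 0°
rotate_crank_by(-30°): θ ← 0° -30° = -30°
rotate_crank_by(+9°): θ ← -30° +9° = -21°
rotate_crank_by(+82°): θ ← -21° +82° = 61°
rotate_crank_by(-11°): θ ← 61° -11° = 50°
rotate_crank_by(+85°): θ ← 50° +85° = 135°
rotate_crank_by(-79°): θ ← 135° -79° = 56°
rotate_crank_by(+89°): θ ← 56° +89° = 145°
crank pin P = (r cos θ, r sin θ) = (-46.691667, 32.693857)
h = r sin θ − e = 32.693857 − 10 = 22.693857
sin φ = h / L = 22.693857 / 161 = 0.14095563
φ = arcsin(0.14095563) = 8.103148°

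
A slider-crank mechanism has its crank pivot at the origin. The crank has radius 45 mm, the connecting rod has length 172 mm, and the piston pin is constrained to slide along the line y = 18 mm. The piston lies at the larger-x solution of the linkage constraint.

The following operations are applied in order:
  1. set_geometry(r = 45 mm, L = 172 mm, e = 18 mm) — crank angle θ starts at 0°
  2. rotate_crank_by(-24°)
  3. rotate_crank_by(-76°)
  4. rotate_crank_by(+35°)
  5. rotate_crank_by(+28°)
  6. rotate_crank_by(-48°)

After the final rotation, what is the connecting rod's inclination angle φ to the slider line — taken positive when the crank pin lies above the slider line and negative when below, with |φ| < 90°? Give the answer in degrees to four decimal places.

set_geometry: r = 45 mm, L = 172 mm, e = 18 mm; θ ← 0°
rotate_crank_by(-24°): θ ← 0° -24° = -24°
rotate_crank_by(-76°): θ ← -24° -76° = -100°
rotate_crank_by(+35°): θ ← -100° +35° = -65°
rotate_crank_by(+28°): θ ← -65° +28° = -37°
rotate_crank_by(-48°): θ ← -37° -48° = -85°
crank pin P = (r cos θ, r sin θ) = (3.922008, -44.828761)
h = r sin θ − e = -44.828761 − 18 = -62.828761
sin φ = h / L = -62.828761 / 172 = -0.36528350
φ = arcsin(-0.36528350) = -21.425031°

-21.4250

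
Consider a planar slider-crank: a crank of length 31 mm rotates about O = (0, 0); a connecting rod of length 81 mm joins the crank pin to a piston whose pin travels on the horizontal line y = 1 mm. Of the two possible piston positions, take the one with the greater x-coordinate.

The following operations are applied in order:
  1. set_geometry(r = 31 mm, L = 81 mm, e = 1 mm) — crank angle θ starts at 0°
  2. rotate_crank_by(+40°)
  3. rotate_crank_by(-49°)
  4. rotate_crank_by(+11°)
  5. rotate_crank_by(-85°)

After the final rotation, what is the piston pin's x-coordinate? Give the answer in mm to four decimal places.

78.2879

set_geometry: r = 31 mm, L = 81 mm, e = 1 mm; θ ← 0°
rotate_crank_by(+40°): θ ← 0° +40° = 40°
rotate_crank_by(-49°): θ ← 40° -49° = -9°
rotate_crank_by(+11°): θ ← -9° +11° = 2°
rotate_crank_by(-85°): θ ← 2° -85° = -83°
crank pin P = (r cos θ, r sin θ) = (3.777950, -30.768931)
h = r sin θ − e = -30.768931 − 1 = -31.768931
x = r cos θ + √(L² − h²) = 3.777950 + √(6561.0 − 1009.2650) = 3.777950 + 74.509966 = 78.287916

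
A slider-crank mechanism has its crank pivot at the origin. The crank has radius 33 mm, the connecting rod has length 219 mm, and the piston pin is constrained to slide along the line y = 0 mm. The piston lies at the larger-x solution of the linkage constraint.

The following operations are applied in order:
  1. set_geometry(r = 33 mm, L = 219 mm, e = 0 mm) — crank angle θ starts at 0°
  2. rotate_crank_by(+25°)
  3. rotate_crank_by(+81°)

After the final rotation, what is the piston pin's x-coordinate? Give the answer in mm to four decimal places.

207.5944

set_geometry: r = 33 mm, L = 219 mm, e = 0 mm; θ ← 0°
rotate_crank_by(+25°): θ ← 0° +25° = 25°
rotate_crank_by(+81°): θ ← 25° +81° = 106°
crank pin P = (r cos θ, r sin θ) = (-9.096033, 31.721636)
h = r sin θ − e = 31.721636 − 0 = 31.721636
x = r cos θ + √(L² − h²) = -9.096033 + √(47961.0 − 1006.2622) = -9.096033 + 216.690419 = 207.594387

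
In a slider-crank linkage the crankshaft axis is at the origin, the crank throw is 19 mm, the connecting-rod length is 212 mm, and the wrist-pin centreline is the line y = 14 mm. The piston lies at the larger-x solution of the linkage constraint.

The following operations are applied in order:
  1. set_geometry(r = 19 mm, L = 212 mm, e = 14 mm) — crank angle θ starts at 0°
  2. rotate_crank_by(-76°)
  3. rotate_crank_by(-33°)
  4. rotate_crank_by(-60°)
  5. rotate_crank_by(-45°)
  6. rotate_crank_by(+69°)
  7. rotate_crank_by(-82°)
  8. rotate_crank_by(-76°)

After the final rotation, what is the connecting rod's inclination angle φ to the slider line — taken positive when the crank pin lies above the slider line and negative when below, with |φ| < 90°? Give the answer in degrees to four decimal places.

0.5229

set_geometry: r = 19 mm, L = 212 mm, e = 14 mm; θ ← 0°
rotate_crank_by(-76°): θ ← 0° -76° = -76°
rotate_crank_by(-33°): θ ← -76° -33° = -109°
rotate_crank_by(-60°): θ ← -109° -60° = -169°
rotate_crank_by(-45°): θ ← -169° -45° = -214°
rotate_crank_by(+69°): θ ← -214° +69° = -145°
rotate_crank_by(-82°): θ ← -145° -82° = -227°
rotate_crank_by(-76°): θ ← -227° -76° = -303°
crank pin P = (r cos θ, r sin θ) = (10.348142, 15.934741)
h = r sin θ − e = 15.934741 − 14 = 1.934741
sin φ = h / L = 1.934741 / 212 = 0.00912614
φ = arcsin(0.00912614) = 0.522896°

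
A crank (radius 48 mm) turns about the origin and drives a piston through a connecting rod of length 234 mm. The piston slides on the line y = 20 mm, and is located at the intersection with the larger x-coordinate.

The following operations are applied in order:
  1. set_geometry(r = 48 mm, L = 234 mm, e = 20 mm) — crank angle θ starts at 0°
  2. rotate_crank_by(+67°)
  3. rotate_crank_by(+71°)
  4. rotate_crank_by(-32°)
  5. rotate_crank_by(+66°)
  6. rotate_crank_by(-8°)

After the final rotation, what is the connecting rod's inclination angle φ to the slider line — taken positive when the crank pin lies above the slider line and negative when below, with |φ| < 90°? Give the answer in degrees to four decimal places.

-1.6577

set_geometry: r = 48 mm, L = 234 mm, e = 20 mm; θ ← 0°
rotate_crank_by(+67°): θ ← 0° +67° = 67°
rotate_crank_by(+71°): θ ← 67° +71° = 138°
rotate_crank_by(-32°): θ ← 138° -32° = 106°
rotate_crank_by(+66°): θ ← 106° +66° = 172°
rotate_crank_by(-8°): θ ← 172° -8° = 164°
crank pin P = (r cos θ, r sin θ) = (-46.140561, 13.230593)
h = r sin θ − e = 13.230593 − 20 = -6.769407
sin φ = h / L = -6.769407 / 234 = -0.02892909
φ = arcsin(-0.02892909) = -1.657746°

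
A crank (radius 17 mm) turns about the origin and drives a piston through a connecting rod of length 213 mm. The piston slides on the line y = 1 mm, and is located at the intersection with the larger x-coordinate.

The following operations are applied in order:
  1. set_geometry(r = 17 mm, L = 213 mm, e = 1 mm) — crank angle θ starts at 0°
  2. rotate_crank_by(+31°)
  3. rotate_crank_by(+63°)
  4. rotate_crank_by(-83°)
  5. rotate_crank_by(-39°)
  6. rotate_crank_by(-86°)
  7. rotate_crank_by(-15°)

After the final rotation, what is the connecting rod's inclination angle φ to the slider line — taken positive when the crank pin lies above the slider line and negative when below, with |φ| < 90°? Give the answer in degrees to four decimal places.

set_geometry: r = 17 mm, L = 213 mm, e = 1 mm; θ ← 0°
rotate_crank_by(+31°): θ ← 0° +31° = 31°
rotate_crank_by(+63°): θ ← 31° +63° = 94°
rotate_crank_by(-83°): θ ← 94° -83° = 11°
rotate_crank_by(-39°): θ ← 11° -39° = -28°
rotate_crank_by(-86°): θ ← -28° -86° = -114°
rotate_crank_by(-15°): θ ← -114° -15° = -129°
crank pin P = (r cos θ, r sin θ) = (-10.698447, -13.211481)
h = r sin θ − e = -13.211481 − 1 = -14.211481
sin φ = h / L = -14.211481 / 213 = -0.06672057
φ = arcsin(-0.06672057) = -3.825649°

-3.8256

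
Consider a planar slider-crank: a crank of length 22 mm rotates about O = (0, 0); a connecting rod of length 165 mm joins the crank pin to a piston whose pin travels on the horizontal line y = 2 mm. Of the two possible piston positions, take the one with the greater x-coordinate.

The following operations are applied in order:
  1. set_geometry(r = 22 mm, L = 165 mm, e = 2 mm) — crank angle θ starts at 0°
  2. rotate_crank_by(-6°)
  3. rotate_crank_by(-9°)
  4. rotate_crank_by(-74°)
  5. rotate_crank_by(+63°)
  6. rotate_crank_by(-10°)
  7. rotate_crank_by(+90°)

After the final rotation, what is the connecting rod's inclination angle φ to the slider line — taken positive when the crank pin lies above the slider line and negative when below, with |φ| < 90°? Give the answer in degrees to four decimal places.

set_geometry: r = 22 mm, L = 165 mm, e = 2 mm; θ ← 0°
rotate_crank_by(-6°): θ ← 0° -6° = -6°
rotate_crank_by(-9°): θ ← -6° -9° = -15°
rotate_crank_by(-74°): θ ← -15° -74° = -89°
rotate_crank_by(+63°): θ ← -89° +63° = -26°
rotate_crank_by(-10°): θ ← -26° -10° = -36°
rotate_crank_by(+90°): θ ← -36° +90° = 54°
crank pin P = (r cos θ, r sin θ) = (12.931276, 17.798374)
h = r sin θ − e = 17.798374 − 2 = 15.798374
sin φ = h / L = 15.798374 / 165 = 0.09574772
φ = arcsin(0.09574772) = 5.494357°

5.4944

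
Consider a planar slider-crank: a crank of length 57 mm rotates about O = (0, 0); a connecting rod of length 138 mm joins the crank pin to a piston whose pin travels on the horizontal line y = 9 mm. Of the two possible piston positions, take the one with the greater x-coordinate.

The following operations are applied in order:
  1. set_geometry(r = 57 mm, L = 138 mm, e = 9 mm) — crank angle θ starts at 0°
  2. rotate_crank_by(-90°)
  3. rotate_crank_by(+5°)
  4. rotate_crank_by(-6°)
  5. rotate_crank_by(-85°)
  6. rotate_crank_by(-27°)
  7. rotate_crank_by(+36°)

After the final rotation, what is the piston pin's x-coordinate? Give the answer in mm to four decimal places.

80.7246

set_geometry: r = 57 mm, L = 138 mm, e = 9 mm; θ ← 0°
rotate_crank_by(-90°): θ ← 0° -90° = -90°
rotate_crank_by(+5°): θ ← -90° +5° = -85°
rotate_crank_by(-6°): θ ← -85° -6° = -91°
rotate_crank_by(-85°): θ ← -91° -85° = -176°
rotate_crank_by(-27°): θ ← -176° -27° = -203°
rotate_crank_by(+36°): θ ← -203° +36° = -167°
crank pin P = (r cos θ, r sin θ) = (-55.539094, -12.822210)
h = r sin θ − e = -12.822210 − 9 = -21.822210
x = r cos θ + √(L² − h²) = -55.539094 + √(19044.0 − 476.2089) = -55.539094 + 136.263682 = 80.724589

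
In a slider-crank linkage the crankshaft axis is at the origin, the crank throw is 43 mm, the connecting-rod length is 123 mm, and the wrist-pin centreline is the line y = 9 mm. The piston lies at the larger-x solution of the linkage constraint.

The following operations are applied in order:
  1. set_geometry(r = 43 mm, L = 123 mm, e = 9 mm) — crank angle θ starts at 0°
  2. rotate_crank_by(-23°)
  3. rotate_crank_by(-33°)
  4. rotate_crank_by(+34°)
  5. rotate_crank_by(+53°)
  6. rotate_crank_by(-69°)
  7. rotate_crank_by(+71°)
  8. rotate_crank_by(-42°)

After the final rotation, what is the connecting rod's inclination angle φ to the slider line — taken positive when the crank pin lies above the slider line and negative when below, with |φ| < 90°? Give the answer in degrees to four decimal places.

set_geometry: r = 43 mm, L = 123 mm, e = 9 mm; θ ← 0°
rotate_crank_by(-23°): θ ← 0° -23° = -23°
rotate_crank_by(-33°): θ ← -23° -33° = -56°
rotate_crank_by(+34°): θ ← -56° +34° = -22°
rotate_crank_by(+53°): θ ← -22° +53° = 31°
rotate_crank_by(-69°): θ ← 31° -69° = -38°
rotate_crank_by(+71°): θ ← -38° +71° = 33°
rotate_crank_by(-42°): θ ← 33° -42° = -9°
crank pin P = (r cos θ, r sin θ) = (42.470599, -6.726682)
h = r sin θ − e = -6.726682 − 9 = -15.726682
sin φ = h / L = -15.726682 / 123 = -0.12785920
φ = arcsin(-0.12785920) = -7.345901°

-7.3459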